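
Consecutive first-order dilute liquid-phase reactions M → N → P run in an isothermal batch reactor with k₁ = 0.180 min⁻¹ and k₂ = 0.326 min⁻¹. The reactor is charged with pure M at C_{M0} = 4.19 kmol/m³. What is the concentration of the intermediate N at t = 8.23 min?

For first-order series with pure M initially, C_N(t) = k₁C_{M0}/(k₂−k₁)·(e^(−k₁t) − e^(−k₂t)).
e^(−k₁t) = e^(−0.180×8.23) = e^(−1.481) = 0.2273; e^(−k₂t) = e^(−2.683) = 0.06836.
C_N = 0.180×4.19/(0.326−0.180) × (0.2273−0.06836) = 5.166×0.1590 = 0.8211 kmol/m³.

0.821 kmol/m³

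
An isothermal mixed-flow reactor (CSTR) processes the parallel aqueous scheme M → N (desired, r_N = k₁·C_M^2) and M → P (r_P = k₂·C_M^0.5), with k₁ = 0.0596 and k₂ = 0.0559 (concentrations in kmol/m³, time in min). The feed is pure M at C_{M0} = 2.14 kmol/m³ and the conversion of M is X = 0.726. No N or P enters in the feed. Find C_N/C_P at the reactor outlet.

0.479

Exit C_M = C_{M0}(1−X) = 2.14×0.274 = 0.5864 kmol/m³.
In a CSTR the entire volume is at exit conditions, so r_N = 0.0596×0.5864^2 = 0.02049 and r_P = 0.0559×0.5864^0.5 = 0.04280.
Overall selectivity = C_N/C_P = r_Nτ/(r_Pτ) = r_N/r_P = 0.479.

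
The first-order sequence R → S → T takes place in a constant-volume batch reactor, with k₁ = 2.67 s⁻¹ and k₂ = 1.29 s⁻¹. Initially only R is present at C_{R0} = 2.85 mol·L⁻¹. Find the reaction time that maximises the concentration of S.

Setting dC_S/dt = 0 gives t_opt = ln(k₂/k₁)/(k₂−k₁).
= ln(1.29/2.67)/(1.29−2.67) = ln(0.4831)/-1.380 = -0.7274/-1.380 = 0.527 s.

0.527 s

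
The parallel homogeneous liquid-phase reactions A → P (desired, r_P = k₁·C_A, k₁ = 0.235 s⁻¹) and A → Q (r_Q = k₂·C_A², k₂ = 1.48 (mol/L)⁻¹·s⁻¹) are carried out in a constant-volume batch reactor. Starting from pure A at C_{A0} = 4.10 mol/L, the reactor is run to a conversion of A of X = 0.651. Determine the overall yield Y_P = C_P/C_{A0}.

C_A = C_{A0}(1−X) = 1.431 mol/L.
Along a PFR/batch, dC_P/dC_A = −r_P/(r_P+r_Q) = −k₁/(k₁+k₂·C_A).
Integrating from C_{A0} to C_A: C_P = (0.235/1.48)·ln[(0.235+1.48·4.10)/(0.235+1.48·1.43)] = 0.1588·ln(6.303/2.353) = 0.1565 mol/L.
Y_P = C_P/C_{A0} = 0.1565/4.10 = 0.0382.

0.0382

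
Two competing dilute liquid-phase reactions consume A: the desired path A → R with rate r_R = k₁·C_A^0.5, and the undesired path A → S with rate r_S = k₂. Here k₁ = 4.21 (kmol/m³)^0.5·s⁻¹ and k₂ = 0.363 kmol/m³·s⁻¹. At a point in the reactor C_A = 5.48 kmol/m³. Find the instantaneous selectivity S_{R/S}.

27.1

S_{R/S} = r_R/r_S = (k₁·C_A^0.5)/(k₂) = (k₁/k₂)·C_A^0.5.
= (4.21×5.480^0.5) / (0.363) = 9.855/0.3630 = 27.1.
Since the desired path is higher order in A, keeping C_A high (PFR or concentrated feed) favours R.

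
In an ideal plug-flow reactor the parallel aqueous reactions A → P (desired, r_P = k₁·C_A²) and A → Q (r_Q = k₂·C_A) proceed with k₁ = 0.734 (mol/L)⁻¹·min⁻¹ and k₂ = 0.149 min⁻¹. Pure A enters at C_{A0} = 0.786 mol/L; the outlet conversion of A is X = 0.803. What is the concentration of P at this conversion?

C_A = C_{A0}(1−X) = 0.1548 mol/L.
Along a PFR/batch, dC_Q/dC_A = −r_Q/(r_P+r_Q) = −k₂/(k₂+k₁·C_A).
Integrating from C_{A0} to C_A: C_Q = (0.149/0.734)·ln[(0.149+0.734·0.786)/(0.149+0.734·0.155)] = 0.2030·ln(0.7259/0.2627) = 0.2064 mol/L.
Then C_P = (C_{A0}−C_A) − C_Q = 0.6312 − 0.2064 = 0.4248 mol/L.

0.425 mol/L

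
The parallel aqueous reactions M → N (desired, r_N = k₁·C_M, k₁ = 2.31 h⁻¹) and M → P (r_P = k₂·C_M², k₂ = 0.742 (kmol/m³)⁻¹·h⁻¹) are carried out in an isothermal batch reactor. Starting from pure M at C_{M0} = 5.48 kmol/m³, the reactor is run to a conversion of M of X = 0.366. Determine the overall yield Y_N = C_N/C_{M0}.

C_M = C_{M0}(1−X) = 3.474 kmol/m³.
Along a PFR/batch, dC_N/dC_M = −r_N/(r_N+r_P) = −k₁/(k₁+k₂·C_M).
Integrating from C_{M0} to C_M: C_N = (2.31/0.742)·ln[(2.31+0.742·5.48)/(2.31+0.742·3.47)] = 3.113·ln(6.376/4.888) = 0.8275 kmol/m³.
Y_N = C_N/C_{M0} = 0.8275/5.48 = 0.151.

0.151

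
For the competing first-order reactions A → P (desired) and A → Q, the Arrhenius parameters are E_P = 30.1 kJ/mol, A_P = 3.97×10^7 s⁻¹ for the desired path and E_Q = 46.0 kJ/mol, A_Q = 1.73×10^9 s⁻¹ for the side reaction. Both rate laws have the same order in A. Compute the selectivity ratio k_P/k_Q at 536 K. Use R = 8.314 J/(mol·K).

k_P/k_Q = (A_P/A_Q)·exp[−(E_P−E_Q)/(RT)] = (A_P/A_Q)·exp[(E_Q−E_P)/(RT)].
(E_Q−E_P)/(RT) = (46.0−30.1)×10³/(8.314×536) = 15900/4456 = 3.568.
k_P/k_Q = (3.97×10^7/1.73×10^9)·exp(3.568) = 0.02295 × 35.44 = 0.813.

0.813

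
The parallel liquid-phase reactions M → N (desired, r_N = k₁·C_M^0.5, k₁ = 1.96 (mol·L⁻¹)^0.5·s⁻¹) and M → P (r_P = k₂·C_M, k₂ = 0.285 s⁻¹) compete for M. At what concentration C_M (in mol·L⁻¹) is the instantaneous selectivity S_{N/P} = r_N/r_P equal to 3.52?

S_{N/P} = (k₁/k₂)·C_M^-0.5 ⇒ C_M = (S·k₂/k₁)^(-2).
= (3.52×0.285/1.96)^(-2) = (0.5118)^(-2) = 3.82 mol·L⁻¹.

3.82 mol·L⁻¹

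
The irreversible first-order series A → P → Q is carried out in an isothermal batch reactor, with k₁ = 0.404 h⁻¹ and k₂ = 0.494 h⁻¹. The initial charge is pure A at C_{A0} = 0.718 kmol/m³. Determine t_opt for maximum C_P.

For first-order series the maximum of C_P occurs at t_opt = ln(k₂/k₁)/(k₂−k₁).
= ln(0.494/0.404)/(0.494−0.404) = ln(1.223)/0.09000 = 0.2011/0.09000 = 2.23 h.

2.23 h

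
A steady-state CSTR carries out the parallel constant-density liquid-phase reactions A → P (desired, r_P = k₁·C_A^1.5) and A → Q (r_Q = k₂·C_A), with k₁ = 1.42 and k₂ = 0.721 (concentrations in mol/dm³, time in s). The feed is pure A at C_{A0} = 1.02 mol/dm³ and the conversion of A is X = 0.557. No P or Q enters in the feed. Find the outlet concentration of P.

0.324 mol/dm³

Exit C_A = C_{A0}(1−X) = 1.02×0.443 = 0.4519 mol/dm³.
Rates in a CSTR are evaluated at the outlet concentration: r_P = 1.42×0.4519^1.5 = 0.4313, r_Q = 0.721×0.4519 = 0.3258.
Fraction of consumed A going to P: r_P/(r_P+r_Q) = 0.5697.
C_P = 0.5697·C_{A0}·X = 0.5697×1.02×0.557 = 0.324 mol/dm³.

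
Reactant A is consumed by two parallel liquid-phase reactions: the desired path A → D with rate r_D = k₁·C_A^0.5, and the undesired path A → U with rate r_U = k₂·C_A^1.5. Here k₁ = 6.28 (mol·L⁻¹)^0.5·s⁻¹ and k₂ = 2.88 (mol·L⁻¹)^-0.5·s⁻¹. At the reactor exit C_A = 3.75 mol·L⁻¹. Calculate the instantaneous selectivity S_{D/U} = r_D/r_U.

S_{D/U} = r_D/r_U = (k₁·C_A^0.5)/(k₂·C_A^1.5) = (k₁/k₂)·C_A⁻¹.
= (6.28×3.750^0.5) / (2.88×3.750^1.5) = 12.16/20.91 = 0.581.

0.581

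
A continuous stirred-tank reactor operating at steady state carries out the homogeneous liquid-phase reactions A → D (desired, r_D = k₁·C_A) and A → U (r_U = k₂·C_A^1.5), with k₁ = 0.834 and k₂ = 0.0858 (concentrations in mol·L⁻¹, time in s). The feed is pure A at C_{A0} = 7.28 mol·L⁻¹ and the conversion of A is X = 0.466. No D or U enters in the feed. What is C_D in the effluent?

Exit C_A = C_{A0}(1−X) = 7.28×0.534 = 3.888 mol·L⁻¹.
Rates in a CSTR are evaluated at the outlet concentration: r_D = 0.834×3.888 = 3.242, r_U = 0.0858×3.888^1.5 = 0.6577.
Fraction of consumed A going to D: r_D/(r_D+r_U) = 0.8314.
C_D = 0.8314·C_{A0}·X = 0.8314×7.28×0.466 = 2.82 mol·L⁻¹.

2.82 mol·L⁻¹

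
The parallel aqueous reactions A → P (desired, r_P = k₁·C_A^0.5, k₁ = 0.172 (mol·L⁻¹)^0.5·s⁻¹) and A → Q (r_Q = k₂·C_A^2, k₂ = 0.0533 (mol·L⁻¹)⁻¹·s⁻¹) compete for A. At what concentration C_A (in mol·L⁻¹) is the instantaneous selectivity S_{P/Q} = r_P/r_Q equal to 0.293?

S_{P/Q} = (k₁/k₂)·C_A^-1.5 ⇒ C_A = (S·k₂/k₁)^(1/(-1.5)).
= (0.293×0.0533/0.172)^(-0.6667) = (0.09080)^(-0.6667) = 4.95 mol·L⁻¹.

4.95 mol·L⁻¹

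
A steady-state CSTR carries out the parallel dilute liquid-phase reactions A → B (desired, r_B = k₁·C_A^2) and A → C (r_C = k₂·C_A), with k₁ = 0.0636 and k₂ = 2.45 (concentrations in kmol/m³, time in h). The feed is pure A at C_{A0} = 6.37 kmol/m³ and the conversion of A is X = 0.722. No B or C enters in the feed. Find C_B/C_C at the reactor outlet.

Exit C_A = C_{A0}(1−X) = 6.37×0.278 = 1.771 kmol/m³.
In a CSTR the entire volume is at exit conditions, so r_B = 0.0636×1.771^2 = 0.1994 and r_C = 2.45×1.771 = 4.339.
Overall selectivity = C_B/C_C = r_Bτ/(r_Cτ) = r_B/r_C = 0.0460.

0.0460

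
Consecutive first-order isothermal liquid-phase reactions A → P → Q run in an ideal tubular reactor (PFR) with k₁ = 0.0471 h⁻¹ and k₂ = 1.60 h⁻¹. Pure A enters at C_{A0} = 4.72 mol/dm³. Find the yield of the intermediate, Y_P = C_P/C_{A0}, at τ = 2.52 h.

0.0264

Solving the coupled first-order balances gives C_P(τ) = [k₁/(k₂−k₁)]·C_{A0}·(e^(−k₁τ) − e^(−k₂τ)).
e^(−k₁τ) = e^(−0.0471×2.52) = e^(−0.1187) = 0.8881; e^(−k₂τ) = e^(−4.032) = 0.01774.
C_P = 0.0471×4.72/(1.60−0.0471) × (0.8881−0.01774) = 0.1432×0.8703 = 0.1246 mol/dm³.
Y_P = C_P/C_{A0} = 0.1246/4.72 = 0.0264.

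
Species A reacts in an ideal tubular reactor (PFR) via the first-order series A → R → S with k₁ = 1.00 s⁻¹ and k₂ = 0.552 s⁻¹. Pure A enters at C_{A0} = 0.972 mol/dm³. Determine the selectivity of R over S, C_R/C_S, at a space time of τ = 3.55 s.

For first-order series with pure A initially, C_R(τ) = k₁C_{A0}/(k₂−k₁)·(e^(−k₁τ) − e^(−k₂τ)).
e^(−k₁τ) = e^(−1.00×3.55) = e^(−3.550) = 0.02872; e^(−k₂τ) = e^(−1.960) = 0.1409.
C_R = 1.00×0.972/(0.552−1.00) × (0.02872−0.1409) = (-2.170)×(-0.1122) = 0.2434 mol/dm³.
C_A = C_{A0}e^(−k₁τ) = 0.02792 mol/dm³, so C_S = C_{A0}−C_A−C_R = 0.7007 mol/dm³; C_R/C_S = 0.347.

0.347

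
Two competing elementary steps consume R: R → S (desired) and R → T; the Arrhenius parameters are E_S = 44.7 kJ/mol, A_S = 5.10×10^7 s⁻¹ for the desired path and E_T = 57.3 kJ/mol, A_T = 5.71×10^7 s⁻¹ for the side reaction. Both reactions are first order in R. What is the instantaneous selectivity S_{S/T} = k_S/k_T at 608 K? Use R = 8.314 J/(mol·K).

10.8

Since both paths have the same order in R, the concentration cancels and S_{S/T} = k_S/k_T = (A_S/A_T)·exp[(E_T−E_S)/(RT)].
(E_T−E_S)/(RT) = (57.3−44.7)×10³/(8.314×608) = 12600/5055 = 2.493.
k_S/k_T = (5.10×10^7/5.71×10^7)·exp(2.493) = 0.8932 × 12.09 = 10.8.
Since E_S < E_T, lowering the temperature improves selectivity toward S.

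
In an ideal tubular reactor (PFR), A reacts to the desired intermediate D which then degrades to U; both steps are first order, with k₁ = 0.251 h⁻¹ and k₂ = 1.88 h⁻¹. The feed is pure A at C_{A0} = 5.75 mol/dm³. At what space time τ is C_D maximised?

The intermediate peaks when r₁ = r₂, i.e. k₁e^(−k₁τ) = k₂e^(−k₂τ), giving τ_opt = ln(k₂/k₁)/(k₂−k₁).
= ln(1.88/0.251)/(1.88−0.251) = ln(7.490)/1.629 = 2.014/1.629 = 1.24 h.

1.24 h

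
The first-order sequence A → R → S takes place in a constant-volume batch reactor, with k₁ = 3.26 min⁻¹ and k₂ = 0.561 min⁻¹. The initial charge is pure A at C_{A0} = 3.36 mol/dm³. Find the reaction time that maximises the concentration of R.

The intermediate peaks when r₁ = r₂, i.e. k₁e^(−k₁t) = k₂e^(−k₂t), giving t_opt = ln(k₂/k₁)/(k₂−k₁).
= ln(0.561/3.26)/(0.561−3.26) = ln(0.1721)/-2.699 = -1.760/-2.699 = 0.652 min.

0.652 min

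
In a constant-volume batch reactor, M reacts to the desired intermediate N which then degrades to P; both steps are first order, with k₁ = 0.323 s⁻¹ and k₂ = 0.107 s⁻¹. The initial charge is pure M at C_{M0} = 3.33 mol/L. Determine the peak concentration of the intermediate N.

1.93 mol/L

For a first-order series the maximum intermediate yield is C_{N,max}/C_{M0} = (k₁/k₂)^[k₂/(k₂−k₁)].
= (0.323/0.107)^(0.107/(0.107−0.323)) = (3.019)^(-0.4954) = 0.5785.
C_{N,max} = 0.5785×3.33 = 1.93 mol/L.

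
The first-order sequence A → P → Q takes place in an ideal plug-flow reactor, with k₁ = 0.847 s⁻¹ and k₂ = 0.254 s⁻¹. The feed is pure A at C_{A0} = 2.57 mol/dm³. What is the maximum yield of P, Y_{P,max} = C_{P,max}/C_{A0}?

Evaluating C_P at τ_opt = ln(k₂/k₁)/(k₂−k₁) gives C_{P,max}/C_{A0} = (k₁/k₂)^[k₂/(k₂−k₁)].
= (0.847/0.254)^(0.254/(0.254−0.847)) = (3.335)^(-0.4283) = 0.5970.

0.597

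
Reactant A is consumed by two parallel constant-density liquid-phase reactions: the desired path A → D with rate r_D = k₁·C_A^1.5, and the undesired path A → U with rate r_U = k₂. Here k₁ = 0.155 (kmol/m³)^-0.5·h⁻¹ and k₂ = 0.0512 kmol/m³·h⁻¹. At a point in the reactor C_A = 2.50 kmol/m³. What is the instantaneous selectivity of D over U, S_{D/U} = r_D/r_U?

S_{D/U} = r_D/r_U = (k₁·C_A^1.5)/(k₂) = (k₁/k₂)·C_A^1.5.
= (0.155×2.500^1.5) / (0.0512) = 0.6127/0.05120 = 12.0.
Since the desired path is higher order in A, keeping C_A high (PFR or concentrated feed) favours D.

12.0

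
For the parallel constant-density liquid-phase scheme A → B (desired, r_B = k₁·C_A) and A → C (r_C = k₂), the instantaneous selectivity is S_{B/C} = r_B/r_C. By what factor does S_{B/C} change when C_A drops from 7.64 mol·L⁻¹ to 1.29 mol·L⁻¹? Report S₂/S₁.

S_{B/C} = (k₁/k₂)·C_A, so S₂/S₁ = (C_{A,2}/C_{A,1}).
= 1.29/7.64 = 0.169.

0.169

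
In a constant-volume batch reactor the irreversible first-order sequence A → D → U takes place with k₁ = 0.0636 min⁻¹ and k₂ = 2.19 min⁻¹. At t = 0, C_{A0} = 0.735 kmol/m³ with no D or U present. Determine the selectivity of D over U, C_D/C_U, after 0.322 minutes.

2.53

The intermediate concentration in a first-order A→B→C sequence is C_D = k₁C_{A0}(e^(−k₁t) − e^(−k₂t))/(k₂−k₁).
e^(−k₁t) = e^(−0.0636×0.322) = e^(−0.02048) = 0.9797; e^(−k₂t) = e^(−0.7052) = 0.4940.
C_D = 0.0636×0.735/(2.19−0.0636) × (0.9797−0.4940) = 0.02198×0.4857 = 0.01068 kmol/m³.
C_A = C_{A0}e^(−k₁t) = 0.7201 kmol/m³, so C_U = C_{A0}−C_A−C_D = 0.004221 kmol/m³; C_D/C_U = 2.53.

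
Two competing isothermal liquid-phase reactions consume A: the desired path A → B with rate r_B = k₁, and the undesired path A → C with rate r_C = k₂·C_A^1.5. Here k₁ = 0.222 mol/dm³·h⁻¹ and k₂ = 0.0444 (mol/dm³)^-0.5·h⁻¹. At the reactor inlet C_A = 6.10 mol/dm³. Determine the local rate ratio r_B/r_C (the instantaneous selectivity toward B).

S_{B/C} = r_B/r_C = (k₁)/(k₂·C_A^1.5) = (k₁/k₂)·C_A^-1.5.
= (0.222) / (0.0444×6.100^1.5) = 0.2220/0.6689 = 0.332.
The undesired path is higher order in A, so low C_A (CSTR or dilute feed) favours B.

0.332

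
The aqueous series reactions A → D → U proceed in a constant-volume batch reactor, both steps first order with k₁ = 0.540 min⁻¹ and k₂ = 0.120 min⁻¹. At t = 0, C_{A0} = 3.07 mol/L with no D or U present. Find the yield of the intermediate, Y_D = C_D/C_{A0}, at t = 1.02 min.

Solving the coupled first-order balances gives C_D(t) = [k₁/(k₂−k₁)]·C_{A0}·(e^(−k₁t) − e^(−k₂t)).
e^(−k₁t) = e^(−0.540×1.02) = e^(−0.5508) = 0.5765; e^(−k₂t) = e^(−0.1224) = 0.8848.
C_D = 0.540×3.07/(0.120−0.540) × (0.5765−0.8848) = (-3.947)×(-0.3083) = 1.217 mol/L.
Y_D = C_D/C_{A0} = 1.217/3.07 = 0.396.

0.396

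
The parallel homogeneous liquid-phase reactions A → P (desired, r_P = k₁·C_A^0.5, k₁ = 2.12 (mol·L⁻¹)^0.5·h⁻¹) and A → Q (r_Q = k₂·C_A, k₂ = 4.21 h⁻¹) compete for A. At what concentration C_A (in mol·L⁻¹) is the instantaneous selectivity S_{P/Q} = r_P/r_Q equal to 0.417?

1.46 mol·L⁻¹

S_{P/Q} = (k₁/k₂)·C_A^-0.5 ⇒ C_A = (S·k₂/k₁)^(-2).
= (0.417×4.21/2.12)^(-2) = (0.8281)^(-2) = 1.46 mol·L⁻¹.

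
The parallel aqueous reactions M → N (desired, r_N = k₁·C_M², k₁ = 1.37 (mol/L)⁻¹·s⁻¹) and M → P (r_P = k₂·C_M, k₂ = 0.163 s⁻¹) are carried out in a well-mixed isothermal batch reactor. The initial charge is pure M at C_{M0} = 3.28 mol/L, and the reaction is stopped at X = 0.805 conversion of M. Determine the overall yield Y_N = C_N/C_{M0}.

C_M = C_{M0}(1−X) = 0.6396 mol/L.
Along a PFR/batch, dC_P/dC_M = −r_P/(r_N+r_P) = −k₂/(k₂+k₁·C_M).
Integrating from C_{M0} to C_M: C_P = (0.163/1.37)·ln[(0.163+1.37·3.28)/(0.163+1.37·0.640)] = 0.1190·ln(4.657/1.039) = 0.1784 mol/L.
Then C_N = (C_{M0}−C_M) − C_P = 2.640 − 0.1784 = 2.462 mol/L.
Y_N = C_N/C_{M0} = 2.462/3.28 = 0.751.

0.751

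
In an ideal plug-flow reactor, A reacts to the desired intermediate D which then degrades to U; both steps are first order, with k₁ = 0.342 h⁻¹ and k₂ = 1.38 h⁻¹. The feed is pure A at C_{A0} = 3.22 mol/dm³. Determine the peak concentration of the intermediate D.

0.504 mol/dm³

At the optimum, C_{D,max}/C_{A0} = (k₁/k₂)^[k₂/(k₂−k₁)].
= (0.342/1.38)^(1.38/(1.38−0.342)) = (0.2478)^(1.329) = 0.1565.
C_{D,max} = 0.1565×3.22 = 0.504 mol/dm³.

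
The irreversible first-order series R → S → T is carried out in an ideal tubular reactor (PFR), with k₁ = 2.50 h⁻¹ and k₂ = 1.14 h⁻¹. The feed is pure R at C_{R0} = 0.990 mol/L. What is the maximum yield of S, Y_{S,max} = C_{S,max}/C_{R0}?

Evaluating C_S at τ_opt = ln(k₂/k₁)/(k₂−k₁) gives C_{S,max}/C_{R0} = (k₁/k₂)^[k₂/(k₂−k₁)].
= (2.50/1.14)^(1.14/(1.14−2.50)) = (2.193)^(-0.8382) = 0.5178.

0.518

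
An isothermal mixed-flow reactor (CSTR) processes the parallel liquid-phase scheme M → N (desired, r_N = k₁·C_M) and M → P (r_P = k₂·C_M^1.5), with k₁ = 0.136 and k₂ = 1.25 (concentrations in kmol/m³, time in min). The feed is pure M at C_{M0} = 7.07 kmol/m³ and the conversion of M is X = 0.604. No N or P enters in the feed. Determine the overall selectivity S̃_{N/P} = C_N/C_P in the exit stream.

Exit C_M = C_{M0}(1−X) = 7.07×0.396 = 2.800 kmol/m³.
In a CSTR the entire volume is at exit conditions, so r_N = 0.136×2.800 = 0.3808 and r_P = 1.25×2.800^1.5 = 5.856.
Overall selectivity = C_N/C_P = r_Nτ/(r_Pτ) = r_N/r_P = 0.0650.

0.0650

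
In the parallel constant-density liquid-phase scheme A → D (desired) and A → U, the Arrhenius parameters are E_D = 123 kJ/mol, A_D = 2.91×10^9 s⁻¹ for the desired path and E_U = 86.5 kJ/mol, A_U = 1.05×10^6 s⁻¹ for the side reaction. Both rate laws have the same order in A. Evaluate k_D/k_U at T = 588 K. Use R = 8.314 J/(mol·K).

k_D/k_U = (A_D/A_U)·exp[−(E_D−E_U)/(RT)] = (A_D/A_U)·exp[(E_U−E_D)/(RT)].
(E_U−E_D)/(RT) = (86.5−123)×10³/(8.314×588) = -36500/4889 = -7.466.
k_D/k_U = (2.91×10^9/1.05×10^6)·exp(-7.466) = 2771 × 5.720×10^-4 = 1.59.
Since E_D > E_U, raising the temperature improves selectivity toward D.

1.59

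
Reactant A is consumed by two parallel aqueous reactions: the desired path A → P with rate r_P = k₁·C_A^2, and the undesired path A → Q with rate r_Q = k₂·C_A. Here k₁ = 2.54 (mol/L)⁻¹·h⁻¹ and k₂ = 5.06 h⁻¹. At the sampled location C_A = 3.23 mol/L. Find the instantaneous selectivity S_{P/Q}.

S_{P/Q} = r_P/r_Q = (k₁·C_A^2)/(k₂·C_A) = (k₁/k₂)·C_A.
= (2.54×3.230^2) / (5.06×3.230) = 26.50/16.34 = 1.62.

1.62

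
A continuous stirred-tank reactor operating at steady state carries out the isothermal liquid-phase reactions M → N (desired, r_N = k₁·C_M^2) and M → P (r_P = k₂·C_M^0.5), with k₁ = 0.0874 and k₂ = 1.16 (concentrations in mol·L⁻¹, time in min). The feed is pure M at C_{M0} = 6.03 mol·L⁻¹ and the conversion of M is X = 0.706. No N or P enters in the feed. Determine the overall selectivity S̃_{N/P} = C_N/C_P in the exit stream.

0.178

Exit C_M = C_{M0}(1−X) = 6.03×0.294 = 1.773 mol·L⁻¹.
In a CSTR the entire volume is at exit conditions, so r_N = 0.0874×1.773^2 = 0.2747 and r_P = 1.16×1.773^0.5 = 1.545.
Overall selectivity = C_N/C_P = r_Nτ/(r_Pτ) = r_N/r_P = 0.178.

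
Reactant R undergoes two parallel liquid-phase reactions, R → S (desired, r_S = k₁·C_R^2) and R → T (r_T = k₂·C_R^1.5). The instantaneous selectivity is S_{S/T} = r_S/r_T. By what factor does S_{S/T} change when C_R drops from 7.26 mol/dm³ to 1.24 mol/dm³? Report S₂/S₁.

0.413

S_{S/T} = (k₁/k₂)·C_R^0.5, so S₂/S₁ = (C_{R,2}/C_{R,1})^0.5.
= (1.24/7.26)^0.5 = (0.1708)^0.5 = 0.413.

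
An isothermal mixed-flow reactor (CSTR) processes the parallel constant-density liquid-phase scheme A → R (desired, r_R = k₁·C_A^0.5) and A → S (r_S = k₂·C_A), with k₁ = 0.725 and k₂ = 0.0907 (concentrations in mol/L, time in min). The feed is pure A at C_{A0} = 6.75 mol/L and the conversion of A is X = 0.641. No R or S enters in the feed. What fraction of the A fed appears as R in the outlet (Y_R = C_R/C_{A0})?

0.537

Exit C_A = C_{A0}(1−X) = 6.75×0.359 = 2.423 mol/L.
A CSTR operates uniformly at the exit composition, giving r_R = 1.129 and r_S = 0.2198 (each k·C_A^n at C_A = 2.423).
Fraction of consumed A going to R: r_R/(r_R+r_S) = 0.8370.
C_R = 0.8370·C_{A0}·X = 0.8370×6.75×0.641 = 3.62 mol/L; Y_R = C_R/C_{A0} = 0.537.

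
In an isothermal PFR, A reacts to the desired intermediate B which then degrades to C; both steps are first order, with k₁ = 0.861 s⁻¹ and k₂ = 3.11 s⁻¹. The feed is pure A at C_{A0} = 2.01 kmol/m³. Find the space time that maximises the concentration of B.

0.571 s

Setting dC_B/dτ = 0 gives τ_opt = ln(k₂/k₁)/(k₂−k₁).
= ln(3.11/0.861)/(3.11−0.861) = ln(3.612)/2.249 = 1.284/2.249 = 0.571 s.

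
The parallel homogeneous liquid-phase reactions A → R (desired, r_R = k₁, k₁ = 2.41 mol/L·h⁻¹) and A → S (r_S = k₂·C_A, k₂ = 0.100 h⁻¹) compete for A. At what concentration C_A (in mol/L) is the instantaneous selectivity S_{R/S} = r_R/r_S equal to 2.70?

S_{R/S} = (k₁/k₂)·C_A⁻¹ ⇒ C_A = (S·k₂/k₁)^(-1).
= (2.70×0.100/2.41)^(-1) = (0.1120)^(-1) = 8.93 mol/L.

8.93 mol/L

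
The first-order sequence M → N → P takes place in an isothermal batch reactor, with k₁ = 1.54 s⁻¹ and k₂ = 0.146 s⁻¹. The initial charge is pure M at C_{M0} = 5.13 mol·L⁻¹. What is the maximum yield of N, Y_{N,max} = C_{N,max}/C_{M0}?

0.781

For a first-order series the maximum intermediate yield is C_{N,max}/C_{M0} = (k₁/k₂)^[k₂/(k₂−k₁)].
= (1.54/0.146)^(0.146/(0.146−1.54)) = (10.55)^(-0.1047) = 0.7813.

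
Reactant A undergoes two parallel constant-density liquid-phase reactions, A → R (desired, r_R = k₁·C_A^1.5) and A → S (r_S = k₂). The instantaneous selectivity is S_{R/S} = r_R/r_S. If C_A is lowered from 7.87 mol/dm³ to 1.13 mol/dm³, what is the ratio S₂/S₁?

0.0544

S_{R/S} = (k₁/k₂)·C_A^1.5, so S₂/S₁ = (C_{A,2}/C_{A,1})^1.5.
= (1.13/7.87)^1.5 = (0.1436)^1.5 = 0.0544.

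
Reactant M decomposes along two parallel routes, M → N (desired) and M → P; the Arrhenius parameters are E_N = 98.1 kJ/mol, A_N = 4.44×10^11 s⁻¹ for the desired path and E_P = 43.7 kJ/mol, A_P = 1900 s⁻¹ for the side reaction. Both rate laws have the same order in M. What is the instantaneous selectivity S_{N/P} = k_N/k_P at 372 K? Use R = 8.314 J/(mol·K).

Since both paths have the same order in M, the concentration cancels and S_{N/P} = k_N/k_P = (A_N/A_P)·exp[(E_P−E_N)/(RT)].
(E_P−E_N)/(RT) = (43.7−98.1)×10³/(8.314×372) = -54400/3093 = -17.59.
k_N/k_P = (4.44×10^11/1900)·exp(-17.59) = 2.337×10^8 × 2.297×10^-8 = 5.37.

5.37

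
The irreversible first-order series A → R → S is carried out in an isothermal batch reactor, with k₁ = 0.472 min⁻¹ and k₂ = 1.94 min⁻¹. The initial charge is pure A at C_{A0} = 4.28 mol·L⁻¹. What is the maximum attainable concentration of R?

At the optimum, C_{R,max}/C_{A0} = (k₁/k₂)^[k₂/(k₂−k₁)].
= (0.472/1.94)^(1.94/(1.94−0.472)) = (0.2433)^(1.322) = 0.1544.
C_{R,max} = 0.1544×4.28 = 0.661 mol·L⁻¹.

0.661 mol·L⁻¹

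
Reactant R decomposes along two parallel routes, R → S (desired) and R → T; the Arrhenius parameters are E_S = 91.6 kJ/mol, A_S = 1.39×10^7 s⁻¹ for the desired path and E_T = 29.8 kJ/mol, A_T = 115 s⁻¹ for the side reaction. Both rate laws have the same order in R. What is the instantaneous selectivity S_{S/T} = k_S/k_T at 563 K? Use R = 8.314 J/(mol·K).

Since both paths have the same order in R, the concentration cancels and S_{S/T} = k_S/k_T = (A_S/A_T)·exp[(E_T−E_S)/(RT)].
(E_T−E_S)/(RT) = (29.8−91.6)×10³/(8.314×563) = -61800/4681 = -13.20.
k_S/k_T = (1.39×10^7/115)·exp(-13.20) = 1.209×10^5 × 1.845×10^-6 = 0.223.
Since E_S > E_T, raising the temperature improves selectivity toward S.

0.223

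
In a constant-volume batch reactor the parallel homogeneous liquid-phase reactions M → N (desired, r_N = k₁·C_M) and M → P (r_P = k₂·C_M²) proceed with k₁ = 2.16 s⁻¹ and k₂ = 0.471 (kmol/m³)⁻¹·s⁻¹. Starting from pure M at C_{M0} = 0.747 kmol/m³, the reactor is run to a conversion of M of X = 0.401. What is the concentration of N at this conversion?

0.265 kmol/m³

C_M = C_{M0}(1−X) = 0.4475 kmol/m³.
Along a PFR/batch, dC_N/dC_M = −r_N/(r_N+r_P) = −k₁/(k₁+k₂·C_M).
Integrating from C_{M0} to C_M: C_N = (2.16/0.471)·ln[(2.16+0.471·0.747)/(2.16+0.471·0.447)] = 4.586·ln(2.512/2.371) = 0.2651 kmol/m³.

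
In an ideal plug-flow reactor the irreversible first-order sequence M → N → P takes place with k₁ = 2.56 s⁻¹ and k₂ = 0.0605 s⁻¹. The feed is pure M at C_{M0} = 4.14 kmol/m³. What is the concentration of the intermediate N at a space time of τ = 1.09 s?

3.71 kmol/m³

The intermediate concentration in a first-order A→B→C sequence is C_N = k₁C_{M0}(e^(−k₁τ) − e^(−k₂τ))/(k₂−k₁).
e^(−k₁τ) = e^(−2.56×1.09) = e^(−2.790) = 0.06140; e^(−k₂τ) = e^(−0.06595) = 0.9362.
C_N = 2.56×4.14/(0.0605−2.56) × (0.06140−0.9362) = (-4.240)×(-0.8748) = 3.709 kmol/m³.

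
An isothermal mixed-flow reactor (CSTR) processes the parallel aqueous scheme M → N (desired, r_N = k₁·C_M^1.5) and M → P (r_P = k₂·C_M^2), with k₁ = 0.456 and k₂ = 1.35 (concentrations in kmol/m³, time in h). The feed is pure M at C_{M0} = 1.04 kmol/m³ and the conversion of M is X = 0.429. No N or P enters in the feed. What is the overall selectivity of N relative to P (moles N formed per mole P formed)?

0.438

Exit C_M = C_{M0}(1−X) = 1.04×0.571 = 0.5938 kmol/m³.
In a CSTR the entire volume is at exit conditions, so r_N = 0.456×0.5938^1.5 = 0.2087 and r_P = 1.35×0.5938^2 = 0.4761.
Overall selectivity = C_N/C_P = r_Nτ/(r_Pτ) = r_N/r_P = 0.438.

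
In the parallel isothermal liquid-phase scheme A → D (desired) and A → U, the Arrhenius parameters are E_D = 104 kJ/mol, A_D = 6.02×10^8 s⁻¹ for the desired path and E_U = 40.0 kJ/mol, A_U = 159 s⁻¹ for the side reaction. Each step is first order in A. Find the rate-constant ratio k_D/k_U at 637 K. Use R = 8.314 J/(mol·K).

k_D/k_U = (A_D/A_U)·exp[−(E_D−E_U)/(RT)] = (A_D/A_U)·exp[(E_U−E_D)/(RT)].
(E_U−E_D)/(RT) = (40.0−104)×10³/(8.314×637) = -64000/5296 = -12.08.
k_D/k_U = (6.02×10^8/159)·exp(-12.08) = 3.786×10^6 × 5.646×10^-6 = 21.4.

21.4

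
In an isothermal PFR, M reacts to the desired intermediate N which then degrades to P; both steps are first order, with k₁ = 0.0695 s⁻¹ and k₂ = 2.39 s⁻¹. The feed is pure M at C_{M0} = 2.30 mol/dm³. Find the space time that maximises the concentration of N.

1.52 s

For first-order series the maximum of C_N occurs at τ_opt = ln(k₂/k₁)/(k₂−k₁).
= ln(2.39/0.0695)/(2.39−0.0695) = ln(34.39)/2.321 = 3.538/2.321 = 1.52 s.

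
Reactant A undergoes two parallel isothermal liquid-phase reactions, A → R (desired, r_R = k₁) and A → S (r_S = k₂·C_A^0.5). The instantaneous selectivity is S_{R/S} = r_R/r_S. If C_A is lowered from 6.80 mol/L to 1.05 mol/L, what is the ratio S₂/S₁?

S_{R/S} = (k₁/k₂)·C_A^-0.5, so S₂/S₁ = (C_{A,2}/C_{A,1})^-0.5.
= (1.05/6.80)^(-0.5) = (0.1544)^(-0.5) = 2.54.
Selectivity toward R rises as C_A falls — low-concentration operation is favoured.

2.54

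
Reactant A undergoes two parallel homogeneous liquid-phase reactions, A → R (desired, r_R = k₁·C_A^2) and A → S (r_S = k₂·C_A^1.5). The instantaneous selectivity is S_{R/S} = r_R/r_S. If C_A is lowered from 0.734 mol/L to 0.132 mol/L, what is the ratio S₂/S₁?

0.424

S_{R/S} = (k₁/k₂)·C_A^0.5, so S₂/S₁ = (C_{A,2}/C_{A,1})^0.5.
= (0.132/0.734)^0.5 = (0.1798)^0.5 = 0.424.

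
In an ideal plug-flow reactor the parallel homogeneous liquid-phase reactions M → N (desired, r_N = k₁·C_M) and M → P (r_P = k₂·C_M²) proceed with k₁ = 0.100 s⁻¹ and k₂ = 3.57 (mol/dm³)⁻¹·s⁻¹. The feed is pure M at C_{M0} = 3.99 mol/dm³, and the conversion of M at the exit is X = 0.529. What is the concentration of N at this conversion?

C_M = C_{M0}(1−X) = 1.879 mol/dm³.
Along a PFR/batch, dC_N/dC_M = −r_N/(r_N+r_P) = −k₁/(k₁+k₂·C_M).
Integrating from C_{M0} to C_M: C_N = (0.100/3.57)·ln[(0.100+3.57·3.99)/(0.100+3.57·1.88)] = 0.02801·ln(14.34/6.809) = 0.02087 mol/dm³.

0.0209 mol/dm³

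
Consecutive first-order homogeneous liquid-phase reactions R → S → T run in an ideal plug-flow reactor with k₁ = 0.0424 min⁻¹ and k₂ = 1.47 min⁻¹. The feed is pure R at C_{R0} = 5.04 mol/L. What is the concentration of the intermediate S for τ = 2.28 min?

0.131 mol/L

The intermediate concentration in a first-order A→B→C sequence is C_S = k₁C_{R0}(e^(−k₁τ) − e^(−k₂τ))/(k₂−k₁).
e^(−k₁τ) = e^(−0.0424×2.28) = e^(−0.09667) = 0.9079; e^(−k₂τ) = e^(−3.352) = 0.03503.
C_S = 0.0424×5.04/(1.47−0.0424) × (0.9079−0.03503) = 0.1497×0.8728 = 0.1307 mol/L.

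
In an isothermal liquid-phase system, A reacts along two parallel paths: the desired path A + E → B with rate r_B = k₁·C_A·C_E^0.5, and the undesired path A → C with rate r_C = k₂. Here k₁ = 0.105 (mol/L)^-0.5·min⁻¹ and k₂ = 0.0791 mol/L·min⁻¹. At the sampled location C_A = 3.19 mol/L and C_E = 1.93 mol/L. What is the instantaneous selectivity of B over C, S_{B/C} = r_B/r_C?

S_{B/C} = r_B/r_C = (k₁·C_A·C_E^0.5)/(k₂) = (k₁/k₂)·C_A·C_E^0.5.
= (0.105×3.190×1.930^0.5) / (0.0791) = 0.4653/0.07910 = 5.88.
Since the desired path is higher order in A, keeping C_A high (PFR or concentrated feed) favours B.

5.88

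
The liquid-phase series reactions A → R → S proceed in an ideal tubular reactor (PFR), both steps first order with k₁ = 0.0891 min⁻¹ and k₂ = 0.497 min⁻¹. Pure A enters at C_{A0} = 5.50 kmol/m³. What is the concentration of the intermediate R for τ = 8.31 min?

0.554 kmol/m³

Solving the coupled first-order balances gives C_R(τ) = [k₁/(k₂−k₁)]·C_{A0}·(e^(−k₁τ) − e^(−k₂τ)).
e^(−k₁τ) = e^(−0.0891×8.31) = e^(−0.7404) = 0.4769; e^(−k₂τ) = e^(−4.130) = 0.01608.
C_R = 0.0891×5.50/(0.497−0.0891) × (0.4769−0.01608) = 1.201×0.4608 = 0.5536 kmol/m³.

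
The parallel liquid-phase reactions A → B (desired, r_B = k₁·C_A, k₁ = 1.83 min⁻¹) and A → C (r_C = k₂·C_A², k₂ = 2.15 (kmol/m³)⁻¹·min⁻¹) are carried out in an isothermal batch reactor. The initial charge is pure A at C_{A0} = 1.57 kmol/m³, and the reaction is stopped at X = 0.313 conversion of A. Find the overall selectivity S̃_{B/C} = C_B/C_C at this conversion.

0.647

C_A = C_{A0}(1−X) = 1.079 kmol/m³.
Along a PFR/batch, dC_B/dC_A = −r_B/(r_B+r_C) = −k₁/(k₁+k₂·C_A).
Integrating from C_{A0} to C_A: C_B = (1.83/2.15)·ln[(1.83+2.15·1.57)/(1.83+2.15·1.08)] = 0.8512·ln(5.206/4.149) = 0.1931 kmol/m³.
C_C = (C_{A0}−C_A)−C_B = 0.2983 kmol/m³; S̃_{B/C} = 0.1931/0.2983 = 0.647.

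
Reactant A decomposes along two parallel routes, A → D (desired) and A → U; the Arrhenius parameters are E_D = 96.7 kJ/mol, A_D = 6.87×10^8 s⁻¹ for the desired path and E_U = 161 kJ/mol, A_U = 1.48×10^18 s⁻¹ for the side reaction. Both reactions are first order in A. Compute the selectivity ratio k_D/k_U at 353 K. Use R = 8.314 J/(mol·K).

k_D/k_U = (A_D/A_U)·exp[−(E_D−E_U)/(RT)] = (A_D/A_U)·exp[(E_U−E_D)/(RT)].
(E_U−E_D)/(RT) = (161−96.7)×10³/(8.314×353) = 64300/2935 = 21.91.
k_D/k_U = (6.87×10^8/1.48×10^18)·exp(21.91) = 4.642×10^-10 × 3.274×10^9 = 1.52.
Since E_D < E_U, lowering the temperature improves selectivity toward D.

1.52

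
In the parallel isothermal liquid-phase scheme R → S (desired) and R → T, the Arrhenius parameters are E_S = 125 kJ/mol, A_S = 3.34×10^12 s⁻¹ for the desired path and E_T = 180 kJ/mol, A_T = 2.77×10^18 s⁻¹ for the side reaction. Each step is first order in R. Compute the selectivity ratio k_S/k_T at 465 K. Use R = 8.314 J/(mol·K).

1.82

k_S/k_T = (A_S/A_T)·exp[−(E_S−E_T)/(RT)] = (A_S/A_T)·exp[(E_T−E_S)/(RT)].
(E_T−E_S)/(RT) = (180−125)×10³/(8.314×465) = 55000/3866 = 14.23.
k_S/k_T = (3.34×10^12/2.77×10^18)·exp(14.23) = 1.206×10^-6 × 1.508×10^6 = 1.82.
Since E_S < E_T, lowering the temperature improves selectivity toward S.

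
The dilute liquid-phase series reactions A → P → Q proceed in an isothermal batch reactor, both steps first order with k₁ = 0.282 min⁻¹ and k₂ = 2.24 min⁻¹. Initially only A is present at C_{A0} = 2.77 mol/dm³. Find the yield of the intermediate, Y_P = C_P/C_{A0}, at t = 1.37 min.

0.0912

For first-order series with pure A initially, C_P(t) = k₁C_{A0}/(k₂−k₁)·(e^(−k₁t) − e^(−k₂t)).
e^(−k₁t) = e^(−0.282×1.37) = e^(−0.3863) = 0.6795; e^(−k₂t) = e^(−3.069) = 0.04648.
C_P = 0.282×2.77/(2.24−0.282) × (0.6795−0.04648) = 0.3989×0.6331 = 0.2526 mol/dm³.
Y_P = C_P/C_{A0} = 0.2526/2.77 = 0.0912.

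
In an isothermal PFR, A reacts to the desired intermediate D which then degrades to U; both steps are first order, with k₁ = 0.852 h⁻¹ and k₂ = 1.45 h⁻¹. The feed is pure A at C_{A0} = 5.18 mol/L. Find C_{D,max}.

1.43 mol/L

Evaluating C_D at τ_opt = ln(k₂/k₁)/(k₂−k₁) gives C_{D,max}/C_{A0} = (k₁/k₂)^[k₂/(k₂−k₁)].
= (0.852/1.45)^(1.45/(1.45−0.852)) = (0.5876)^(2.425) = 0.2755.
C_{D,max} = 0.2755×5.18 = 1.43 mol/L.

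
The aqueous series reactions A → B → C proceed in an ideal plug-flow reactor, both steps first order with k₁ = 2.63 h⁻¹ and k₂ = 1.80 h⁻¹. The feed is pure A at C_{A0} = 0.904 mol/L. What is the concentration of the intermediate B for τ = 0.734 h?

0.349 mol/L

For first-order series with pure A initially, C_B(τ) = k₁C_{A0}/(k₂−k₁)·(e^(−k₁τ) − e^(−k₂τ)).
e^(−k₁τ) = e^(−2.63×0.734) = e^(−1.930) = 0.1451; e^(−k₂τ) = e^(−1.321) = 0.2668.
C_B = 2.63×0.904/(1.80−2.63) × (0.1451−0.2668) = (-2.864)×(-0.1217) = 0.3487 mol/L.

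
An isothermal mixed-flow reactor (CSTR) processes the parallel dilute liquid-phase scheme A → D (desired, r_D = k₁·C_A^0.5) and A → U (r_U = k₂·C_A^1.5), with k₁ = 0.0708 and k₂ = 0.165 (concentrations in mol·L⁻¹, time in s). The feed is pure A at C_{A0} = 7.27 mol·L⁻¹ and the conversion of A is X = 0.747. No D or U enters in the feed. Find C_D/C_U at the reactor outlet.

Exit C_A = C_{A0}(1−X) = 7.27×0.253 = 1.839 mol·L⁻¹.
A CSTR operates uniformly at the exit composition, giving r_D = 0.09602 and r_U = 0.4116 (each k·C_A^n at C_A = 1.839).
Overall selectivity = C_D/C_U = r_Dτ/(r_Uτ) = r_D/r_U = 0.233.

0.233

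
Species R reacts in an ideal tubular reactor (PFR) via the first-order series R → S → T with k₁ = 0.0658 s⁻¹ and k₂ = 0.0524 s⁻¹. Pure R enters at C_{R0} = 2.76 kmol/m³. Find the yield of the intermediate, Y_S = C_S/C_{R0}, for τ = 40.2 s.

For first-order series with pure R initially, C_S(τ) = k₁C_{R0}/(k₂−k₁)·(e^(−k₁τ) − e^(−k₂τ)).
e^(−k₁τ) = e^(−0.0658×40.2) = e^(−2.645) = 0.07099; e^(−k₂τ) = e^(−2.106) = 0.1217.
C_S = 0.0658×2.76/(0.0524−0.0658) × (0.07099−0.1217) = (-13.55)×(-0.05067) = 0.6867 kmol/m³.
Y_S = C_S/C_{R0} = 0.6867/2.76 = 0.249.

0.249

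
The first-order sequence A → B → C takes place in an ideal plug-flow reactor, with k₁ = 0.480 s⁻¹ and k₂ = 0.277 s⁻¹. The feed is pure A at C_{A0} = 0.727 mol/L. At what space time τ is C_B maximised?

Setting dC_B/dτ = 0 gives τ_opt = ln(k₂/k₁)/(k₂−k₁).
= ln(0.277/0.480)/(0.277−0.480) = ln(0.5771)/-0.2030 = -0.5498/-0.2030 = 2.71 s.

2.71 s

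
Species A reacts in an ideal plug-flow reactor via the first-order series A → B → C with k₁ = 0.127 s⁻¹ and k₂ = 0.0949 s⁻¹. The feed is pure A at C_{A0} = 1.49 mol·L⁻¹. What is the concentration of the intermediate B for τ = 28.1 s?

Solving the coupled first-order balances gives C_B(τ) = [k₁/(k₂−k₁)]·C_{A0}·(e^(−k₁τ) − e^(−k₂τ)).
e^(−k₁τ) = e^(−0.127×28.1) = e^(−3.569) = 0.02819; e^(−k₂τ) = e^(−2.667) = 0.06948.
C_B = 0.127×1.49/(0.0949−0.127) × (0.02819−0.06948) = (-5.895)×(-0.04129) = 0.2434 mol·L⁻¹.

0.243 mol·L⁻¹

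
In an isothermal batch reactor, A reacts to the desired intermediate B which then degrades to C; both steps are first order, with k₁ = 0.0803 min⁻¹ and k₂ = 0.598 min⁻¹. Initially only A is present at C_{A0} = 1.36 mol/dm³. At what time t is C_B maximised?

Setting dC_B/dt = 0 gives t_opt = ln(k₂/k₁)/(k₂−k₁).
= ln(0.598/0.0803)/(0.598−0.0803) = ln(7.447)/0.5177 = 2.008/0.5177 = 3.88 min.

3.88 min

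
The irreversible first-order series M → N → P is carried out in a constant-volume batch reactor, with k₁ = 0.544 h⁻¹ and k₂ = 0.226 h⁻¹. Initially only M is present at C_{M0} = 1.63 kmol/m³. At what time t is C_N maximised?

For first-order series the maximum of C_N occurs at t_opt = ln(k₂/k₁)/(k₂−k₁).
= ln(0.226/0.544)/(0.226−0.544) = ln(0.4154)/-0.3180 = -0.8784/-0.3180 = 2.76 h.

2.76 h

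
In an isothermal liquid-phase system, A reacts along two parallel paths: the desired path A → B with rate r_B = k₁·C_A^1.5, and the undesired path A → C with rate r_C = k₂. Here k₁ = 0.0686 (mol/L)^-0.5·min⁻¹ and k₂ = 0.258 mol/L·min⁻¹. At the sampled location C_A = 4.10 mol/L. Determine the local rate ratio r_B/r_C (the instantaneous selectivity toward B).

S_{B/C} = r_B/r_C = (k₁·C_A^1.5)/(k₂) = (k₁/k₂)·C_A^1.5.
= (0.0686×4.100^1.5) / (0.258) = 0.5695/0.2580 = 2.21.
Since the desired path is higher order in A, keeping C_A high (PFR or concentrated feed) favours B.

2.21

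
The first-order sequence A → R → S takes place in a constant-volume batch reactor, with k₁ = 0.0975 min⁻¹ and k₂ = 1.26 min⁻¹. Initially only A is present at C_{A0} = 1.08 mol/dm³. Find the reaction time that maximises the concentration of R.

2.20 min

The intermediate peaks when r₁ = r₂, i.e. k₁e^(−k₁t) = k₂e^(−k₂t), giving t_opt = ln(k₂/k₁)/(k₂−k₁).
= ln(1.26/0.0975)/(1.26−0.0975) = ln(12.92)/1.163 = 2.559/1.163 = 2.20 min.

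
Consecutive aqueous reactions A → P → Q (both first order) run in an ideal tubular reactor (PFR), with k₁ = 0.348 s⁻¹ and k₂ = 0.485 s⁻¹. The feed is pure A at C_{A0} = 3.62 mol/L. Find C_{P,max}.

1.12 mol/L

Evaluating C_P at τ_opt = ln(k₂/k₁)/(k₂−k₁) gives C_{P,max}/C_{A0} = (k₁/k₂)^[k₂/(k₂−k₁)].
= (0.348/0.485)^(0.485/(0.485−0.348)) = (0.7175)^(3.540) = 0.3088.
C_{P,max} = 0.3088×3.62 = 1.12 mol/L.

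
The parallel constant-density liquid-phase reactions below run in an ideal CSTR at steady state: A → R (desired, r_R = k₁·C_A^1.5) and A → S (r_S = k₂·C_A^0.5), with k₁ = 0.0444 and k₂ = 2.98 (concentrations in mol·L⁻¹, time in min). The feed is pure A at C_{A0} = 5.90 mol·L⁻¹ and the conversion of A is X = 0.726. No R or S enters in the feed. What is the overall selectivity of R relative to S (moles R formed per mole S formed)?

0.0241

Exit C_A = C_{A0}(1−X) = 5.90×0.274 = 1.617 mol·L⁻¹.
Rates in a CSTR are evaluated at the outlet concentration: r_R = 0.0444×1.617^1.5 = 0.09126, r_S = 2.98×1.617^0.5 = 3.789.
Overall selectivity = C_R/C_S = r_Rτ/(r_Sτ) = r_R/r_S = 0.0241.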